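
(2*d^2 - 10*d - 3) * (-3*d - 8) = -6*d^3 + 14*d^2 + 89*d + 24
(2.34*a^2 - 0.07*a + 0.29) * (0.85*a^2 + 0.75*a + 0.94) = 1.989*a^4 + 1.6955*a^3 + 2.3936*a^2 + 0.1517*a + 0.2726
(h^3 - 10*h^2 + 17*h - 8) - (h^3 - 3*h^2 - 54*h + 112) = -7*h^2 + 71*h - 120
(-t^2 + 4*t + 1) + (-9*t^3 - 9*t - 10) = -9*t^3 - t^2 - 5*t - 9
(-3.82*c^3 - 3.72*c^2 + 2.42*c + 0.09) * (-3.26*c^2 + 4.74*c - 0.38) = 12.4532*c^5 - 5.9796*c^4 - 24.0704*c^3 + 12.591*c^2 - 0.493*c - 0.0342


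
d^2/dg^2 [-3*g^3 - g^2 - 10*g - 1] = -18*g - 2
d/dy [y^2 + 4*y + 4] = 2*y + 4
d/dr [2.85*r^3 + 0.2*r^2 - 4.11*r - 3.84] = 8.55*r^2 + 0.4*r - 4.11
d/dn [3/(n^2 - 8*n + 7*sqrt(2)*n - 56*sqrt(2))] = 3*(-2*n - 7*sqrt(2) + 8)/(n^2 - 8*n + 7*sqrt(2)*n - 56*sqrt(2))^2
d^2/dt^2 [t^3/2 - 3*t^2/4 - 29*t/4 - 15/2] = 3*t - 3/2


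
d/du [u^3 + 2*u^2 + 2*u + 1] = 3*u^2 + 4*u + 2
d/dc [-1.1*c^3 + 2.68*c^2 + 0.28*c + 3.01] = -3.3*c^2 + 5.36*c + 0.28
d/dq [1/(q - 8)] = -1/(q - 8)^2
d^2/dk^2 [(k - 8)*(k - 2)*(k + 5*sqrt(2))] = 6*k - 20 + 10*sqrt(2)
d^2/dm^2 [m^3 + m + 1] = 6*m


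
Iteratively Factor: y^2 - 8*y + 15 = (y - 5)*(y - 3)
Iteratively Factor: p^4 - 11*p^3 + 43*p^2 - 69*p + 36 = (p - 3)*(p^3 - 8*p^2 + 19*p - 12) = (p - 4)*(p - 3)*(p^2 - 4*p + 3) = (p - 4)*(p - 3)*(p - 1)*(p - 3)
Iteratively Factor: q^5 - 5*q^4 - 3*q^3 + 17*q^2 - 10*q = (q)*(q^4 - 5*q^3 - 3*q^2 + 17*q - 10) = q*(q - 1)*(q^3 - 4*q^2 - 7*q + 10) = q*(q - 1)*(q + 2)*(q^2 - 6*q + 5) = q*(q - 1)^2*(q + 2)*(q - 5)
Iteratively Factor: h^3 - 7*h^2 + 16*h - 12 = (h - 2)*(h^2 - 5*h + 6) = (h - 2)^2*(h - 3)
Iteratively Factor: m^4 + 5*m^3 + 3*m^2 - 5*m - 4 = (m - 1)*(m^3 + 6*m^2 + 9*m + 4) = (m - 1)*(m + 1)*(m^2 + 5*m + 4) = (m - 1)*(m + 1)^2*(m + 4)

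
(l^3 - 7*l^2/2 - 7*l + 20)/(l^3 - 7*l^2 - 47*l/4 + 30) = 2*(l^2 - 6*l + 8)/(2*l^2 - 19*l + 24)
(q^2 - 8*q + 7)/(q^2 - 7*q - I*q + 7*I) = (q - 1)/(q - I)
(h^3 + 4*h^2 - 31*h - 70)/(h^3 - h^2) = (h^3 + 4*h^2 - 31*h - 70)/(h^2*(h - 1))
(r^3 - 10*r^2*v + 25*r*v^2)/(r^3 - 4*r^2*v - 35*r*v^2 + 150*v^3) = r/(r + 6*v)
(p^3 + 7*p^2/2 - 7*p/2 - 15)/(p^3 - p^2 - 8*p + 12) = (p + 5/2)/(p - 2)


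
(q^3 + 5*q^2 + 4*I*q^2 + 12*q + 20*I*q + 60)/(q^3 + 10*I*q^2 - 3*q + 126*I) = (q^2 + q*(5 - 2*I) - 10*I)/(q^2 + 4*I*q + 21)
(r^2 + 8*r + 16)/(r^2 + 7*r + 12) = (r + 4)/(r + 3)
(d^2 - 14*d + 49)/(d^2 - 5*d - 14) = (d - 7)/(d + 2)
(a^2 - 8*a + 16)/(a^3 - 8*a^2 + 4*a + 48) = (a - 4)/(a^2 - 4*a - 12)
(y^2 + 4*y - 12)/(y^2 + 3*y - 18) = (y - 2)/(y - 3)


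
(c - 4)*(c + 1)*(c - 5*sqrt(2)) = c^3 - 5*sqrt(2)*c^2 - 3*c^2 - 4*c + 15*sqrt(2)*c + 20*sqrt(2)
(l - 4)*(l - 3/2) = l^2 - 11*l/2 + 6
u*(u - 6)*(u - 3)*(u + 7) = u^4 - 2*u^3 - 45*u^2 + 126*u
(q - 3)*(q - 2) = q^2 - 5*q + 6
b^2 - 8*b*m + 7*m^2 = (b - 7*m)*(b - m)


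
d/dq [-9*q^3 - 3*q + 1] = -27*q^2 - 3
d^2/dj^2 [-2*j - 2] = 0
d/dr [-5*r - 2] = -5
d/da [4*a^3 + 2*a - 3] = 12*a^2 + 2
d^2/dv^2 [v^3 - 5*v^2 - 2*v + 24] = 6*v - 10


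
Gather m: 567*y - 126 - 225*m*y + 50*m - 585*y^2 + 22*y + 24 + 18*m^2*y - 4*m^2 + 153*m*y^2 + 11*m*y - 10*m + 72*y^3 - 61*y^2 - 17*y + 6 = m^2*(18*y - 4) + m*(153*y^2 - 214*y + 40) + 72*y^3 - 646*y^2 + 572*y - 96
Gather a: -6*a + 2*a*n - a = a*(2*n - 7)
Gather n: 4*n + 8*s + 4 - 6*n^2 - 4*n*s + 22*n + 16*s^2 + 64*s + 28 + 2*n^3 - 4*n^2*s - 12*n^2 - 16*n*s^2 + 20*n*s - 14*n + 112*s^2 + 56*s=2*n^3 + n^2*(-4*s - 18) + n*(-16*s^2 + 16*s + 12) + 128*s^2 + 128*s + 32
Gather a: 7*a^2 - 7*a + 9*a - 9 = 7*a^2 + 2*a - 9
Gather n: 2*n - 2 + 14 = 2*n + 12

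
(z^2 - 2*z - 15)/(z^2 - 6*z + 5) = (z + 3)/(z - 1)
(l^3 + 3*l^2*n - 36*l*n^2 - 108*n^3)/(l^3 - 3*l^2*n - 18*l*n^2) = (l + 6*n)/l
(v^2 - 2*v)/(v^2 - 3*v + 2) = v/(v - 1)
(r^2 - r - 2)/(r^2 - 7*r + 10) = (r + 1)/(r - 5)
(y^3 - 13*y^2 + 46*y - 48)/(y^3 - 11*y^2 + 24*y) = (y - 2)/y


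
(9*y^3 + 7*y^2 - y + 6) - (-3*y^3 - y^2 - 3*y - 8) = 12*y^3 + 8*y^2 + 2*y + 14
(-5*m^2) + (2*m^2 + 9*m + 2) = -3*m^2 + 9*m + 2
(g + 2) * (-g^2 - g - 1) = -g^3 - 3*g^2 - 3*g - 2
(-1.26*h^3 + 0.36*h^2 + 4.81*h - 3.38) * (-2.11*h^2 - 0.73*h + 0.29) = 2.6586*h^5 + 0.1602*h^4 - 10.7773*h^3 + 3.7249*h^2 + 3.8623*h - 0.9802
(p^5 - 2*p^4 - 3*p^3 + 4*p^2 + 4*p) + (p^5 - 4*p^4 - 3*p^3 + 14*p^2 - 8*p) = 2*p^5 - 6*p^4 - 6*p^3 + 18*p^2 - 4*p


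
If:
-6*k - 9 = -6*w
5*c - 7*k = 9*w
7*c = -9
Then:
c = -9/7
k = -279/224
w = 57/224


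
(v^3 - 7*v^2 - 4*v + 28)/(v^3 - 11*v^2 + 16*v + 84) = (v - 2)/(v - 6)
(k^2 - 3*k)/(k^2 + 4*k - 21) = k/(k + 7)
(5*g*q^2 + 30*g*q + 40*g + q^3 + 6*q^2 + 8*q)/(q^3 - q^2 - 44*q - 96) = (5*g*q + 10*g + q^2 + 2*q)/(q^2 - 5*q - 24)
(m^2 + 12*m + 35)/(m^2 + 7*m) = (m + 5)/m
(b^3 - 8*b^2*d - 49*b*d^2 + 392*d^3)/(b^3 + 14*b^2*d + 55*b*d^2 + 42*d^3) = (b^2 - 15*b*d + 56*d^2)/(b^2 + 7*b*d + 6*d^2)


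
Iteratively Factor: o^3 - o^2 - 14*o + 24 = (o - 2)*(o^2 + o - 12) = (o - 2)*(o + 4)*(o - 3)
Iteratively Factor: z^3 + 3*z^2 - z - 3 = (z - 1)*(z^2 + 4*z + 3) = (z - 1)*(z + 1)*(z + 3)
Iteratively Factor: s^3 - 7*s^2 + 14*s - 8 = (s - 4)*(s^2 - 3*s + 2) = (s - 4)*(s - 2)*(s - 1)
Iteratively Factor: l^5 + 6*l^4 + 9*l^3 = (l)*(l^4 + 6*l^3 + 9*l^2) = l*(l + 3)*(l^3 + 3*l^2) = l*(l + 3)^2*(l^2) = l^2*(l + 3)^2*(l)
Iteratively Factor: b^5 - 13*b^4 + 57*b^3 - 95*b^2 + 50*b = (b - 2)*(b^4 - 11*b^3 + 35*b^2 - 25*b) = b*(b - 2)*(b^3 - 11*b^2 + 35*b - 25) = b*(b - 2)*(b - 1)*(b^2 - 10*b + 25) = b*(b - 5)*(b - 2)*(b - 1)*(b - 5)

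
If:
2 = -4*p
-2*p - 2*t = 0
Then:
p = -1/2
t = 1/2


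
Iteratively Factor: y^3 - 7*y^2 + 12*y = (y - 4)*(y^2 - 3*y) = y*(y - 4)*(y - 3)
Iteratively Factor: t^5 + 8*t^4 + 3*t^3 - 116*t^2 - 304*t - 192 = (t + 4)*(t^4 + 4*t^3 - 13*t^2 - 64*t - 48) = (t + 3)*(t + 4)*(t^3 + t^2 - 16*t - 16) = (t + 3)*(t + 4)^2*(t^2 - 3*t - 4) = (t + 1)*(t + 3)*(t + 4)^2*(t - 4)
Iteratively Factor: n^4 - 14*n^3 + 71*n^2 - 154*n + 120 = (n - 3)*(n^3 - 11*n^2 + 38*n - 40) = (n - 4)*(n - 3)*(n^2 - 7*n + 10) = (n - 4)*(n - 3)*(n - 2)*(n - 5)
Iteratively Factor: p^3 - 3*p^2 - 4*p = (p + 1)*(p^2 - 4*p) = (p - 4)*(p + 1)*(p)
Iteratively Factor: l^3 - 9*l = (l + 3)*(l^2 - 3*l) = l*(l + 3)*(l - 3)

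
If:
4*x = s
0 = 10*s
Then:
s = 0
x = 0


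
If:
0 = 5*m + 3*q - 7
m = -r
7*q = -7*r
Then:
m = 7/8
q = 7/8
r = -7/8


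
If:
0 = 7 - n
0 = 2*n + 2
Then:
No Solution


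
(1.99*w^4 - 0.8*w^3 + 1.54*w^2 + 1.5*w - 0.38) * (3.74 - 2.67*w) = -5.3133*w^5 + 9.5786*w^4 - 7.1038*w^3 + 1.7546*w^2 + 6.6246*w - 1.4212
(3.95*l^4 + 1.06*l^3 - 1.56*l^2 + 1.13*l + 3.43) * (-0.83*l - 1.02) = -3.2785*l^5 - 4.9088*l^4 + 0.2136*l^3 + 0.6533*l^2 - 3.9995*l - 3.4986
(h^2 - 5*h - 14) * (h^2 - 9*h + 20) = h^4 - 14*h^3 + 51*h^2 + 26*h - 280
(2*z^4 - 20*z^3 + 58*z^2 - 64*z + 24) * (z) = 2*z^5 - 20*z^4 + 58*z^3 - 64*z^2 + 24*z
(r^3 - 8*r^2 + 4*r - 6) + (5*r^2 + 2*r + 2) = r^3 - 3*r^2 + 6*r - 4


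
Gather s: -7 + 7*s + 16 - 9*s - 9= -2*s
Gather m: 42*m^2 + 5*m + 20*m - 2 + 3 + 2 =42*m^2 + 25*m + 3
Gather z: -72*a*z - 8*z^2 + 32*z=-8*z^2 + z*(32 - 72*a)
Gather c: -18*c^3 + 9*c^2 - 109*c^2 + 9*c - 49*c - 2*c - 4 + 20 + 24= -18*c^3 - 100*c^2 - 42*c + 40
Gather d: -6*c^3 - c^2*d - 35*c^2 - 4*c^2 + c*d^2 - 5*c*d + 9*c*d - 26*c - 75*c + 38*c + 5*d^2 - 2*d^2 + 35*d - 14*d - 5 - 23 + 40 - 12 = -6*c^3 - 39*c^2 - 63*c + d^2*(c + 3) + d*(-c^2 + 4*c + 21)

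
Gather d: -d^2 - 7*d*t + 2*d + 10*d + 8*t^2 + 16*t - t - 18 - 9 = -d^2 + d*(12 - 7*t) + 8*t^2 + 15*t - 27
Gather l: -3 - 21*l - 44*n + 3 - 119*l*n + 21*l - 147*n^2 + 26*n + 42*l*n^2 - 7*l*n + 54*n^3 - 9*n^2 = l*(42*n^2 - 126*n) + 54*n^3 - 156*n^2 - 18*n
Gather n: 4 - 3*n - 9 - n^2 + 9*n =-n^2 + 6*n - 5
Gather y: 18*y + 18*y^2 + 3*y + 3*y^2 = 21*y^2 + 21*y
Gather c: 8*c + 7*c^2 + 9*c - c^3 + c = -c^3 + 7*c^2 + 18*c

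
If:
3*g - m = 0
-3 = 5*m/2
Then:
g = -2/5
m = -6/5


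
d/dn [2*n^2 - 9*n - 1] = 4*n - 9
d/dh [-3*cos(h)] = 3*sin(h)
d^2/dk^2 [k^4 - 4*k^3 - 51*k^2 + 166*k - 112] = 12*k^2 - 24*k - 102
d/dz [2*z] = 2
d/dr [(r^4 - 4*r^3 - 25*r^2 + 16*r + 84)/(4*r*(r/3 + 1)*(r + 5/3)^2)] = 27*(31*r^3 - 11*r^2 - 252*r - 140)/(4*r^2*(27*r^3 + 135*r^2 + 225*r + 125))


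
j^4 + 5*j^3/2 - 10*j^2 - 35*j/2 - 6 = (j - 3)*(j + 1/2)*(j + 1)*(j + 4)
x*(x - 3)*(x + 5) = x^3 + 2*x^2 - 15*x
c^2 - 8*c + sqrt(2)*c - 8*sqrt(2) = (c - 8)*(c + sqrt(2))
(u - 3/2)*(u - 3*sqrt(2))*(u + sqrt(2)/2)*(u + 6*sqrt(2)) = u^4 - 3*u^3/2 + 7*sqrt(2)*u^3/2 - 33*u^2 - 21*sqrt(2)*u^2/4 - 18*sqrt(2)*u + 99*u/2 + 27*sqrt(2)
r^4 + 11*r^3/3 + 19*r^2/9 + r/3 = r*(r + 1/3)^2*(r + 3)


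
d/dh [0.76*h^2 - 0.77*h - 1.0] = 1.52*h - 0.77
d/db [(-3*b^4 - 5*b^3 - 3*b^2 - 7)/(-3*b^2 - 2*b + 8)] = (18*b^5 + 33*b^4 - 76*b^3 - 114*b^2 - 90*b - 14)/(9*b^4 + 12*b^3 - 44*b^2 - 32*b + 64)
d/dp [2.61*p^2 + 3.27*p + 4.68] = 5.22*p + 3.27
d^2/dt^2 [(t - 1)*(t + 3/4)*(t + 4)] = 6*t + 15/2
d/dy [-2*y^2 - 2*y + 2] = -4*y - 2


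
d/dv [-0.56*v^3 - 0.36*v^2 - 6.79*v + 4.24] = -1.68*v^2 - 0.72*v - 6.79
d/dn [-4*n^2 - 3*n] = -8*n - 3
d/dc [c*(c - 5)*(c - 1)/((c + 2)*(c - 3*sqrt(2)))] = (-c*(c - 5)*(c - 1)*(c + 2) - c*(c - 5)*(c - 1)*(c - 3*sqrt(2)) + (c + 2)*(c - 3*sqrt(2))*(c*(c - 5) + c*(c - 1) + (c - 5)*(c - 1)))/((c + 2)^2*(c - 3*sqrt(2))^2)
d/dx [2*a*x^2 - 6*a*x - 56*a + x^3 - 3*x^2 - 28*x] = 4*a*x - 6*a + 3*x^2 - 6*x - 28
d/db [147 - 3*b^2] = -6*b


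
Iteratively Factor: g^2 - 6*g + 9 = (g - 3)*(g - 3)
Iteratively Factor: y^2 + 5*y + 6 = (y + 2)*(y + 3)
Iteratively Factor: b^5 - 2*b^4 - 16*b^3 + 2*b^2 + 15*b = (b + 3)*(b^4 - 5*b^3 - b^2 + 5*b) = (b - 5)*(b + 3)*(b^3 - b) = (b - 5)*(b - 1)*(b + 3)*(b^2 + b) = (b - 5)*(b - 1)*(b + 1)*(b + 3)*(b)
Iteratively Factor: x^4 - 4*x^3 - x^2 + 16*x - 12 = (x - 2)*(x^3 - 2*x^2 - 5*x + 6) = (x - 2)*(x - 1)*(x^2 - x - 6) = (x - 2)*(x - 1)*(x + 2)*(x - 3)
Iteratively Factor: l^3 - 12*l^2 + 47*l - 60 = (l - 3)*(l^2 - 9*l + 20) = (l - 5)*(l - 3)*(l - 4)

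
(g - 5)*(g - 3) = g^2 - 8*g + 15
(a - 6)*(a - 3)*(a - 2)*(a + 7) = a^4 - 4*a^3 - 41*a^2 + 216*a - 252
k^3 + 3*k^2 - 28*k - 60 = (k - 5)*(k + 2)*(k + 6)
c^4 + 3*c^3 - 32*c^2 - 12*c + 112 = (c - 4)*(c - 2)*(c + 2)*(c + 7)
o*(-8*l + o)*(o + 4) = -8*l*o^2 - 32*l*o + o^3 + 4*o^2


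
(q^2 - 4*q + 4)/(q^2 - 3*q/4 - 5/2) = 4*(q - 2)/(4*q + 5)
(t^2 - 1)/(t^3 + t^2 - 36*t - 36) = (t - 1)/(t^2 - 36)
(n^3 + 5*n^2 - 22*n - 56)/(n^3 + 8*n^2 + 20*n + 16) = (n^2 + 3*n - 28)/(n^2 + 6*n + 8)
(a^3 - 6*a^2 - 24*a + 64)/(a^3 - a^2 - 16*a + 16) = (a^2 - 10*a + 16)/(a^2 - 5*a + 4)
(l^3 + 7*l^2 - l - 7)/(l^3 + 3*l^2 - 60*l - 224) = (l^2 - 1)/(l^2 - 4*l - 32)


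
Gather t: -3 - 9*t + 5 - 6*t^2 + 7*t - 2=-6*t^2 - 2*t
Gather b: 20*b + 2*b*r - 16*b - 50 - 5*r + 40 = b*(2*r + 4) - 5*r - 10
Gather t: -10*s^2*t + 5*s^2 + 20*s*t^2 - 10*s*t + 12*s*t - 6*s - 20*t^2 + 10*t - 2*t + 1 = 5*s^2 - 6*s + t^2*(20*s - 20) + t*(-10*s^2 + 2*s + 8) + 1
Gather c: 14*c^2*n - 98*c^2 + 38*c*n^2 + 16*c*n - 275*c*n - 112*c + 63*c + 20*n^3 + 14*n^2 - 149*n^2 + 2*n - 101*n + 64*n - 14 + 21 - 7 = c^2*(14*n - 98) + c*(38*n^2 - 259*n - 49) + 20*n^3 - 135*n^2 - 35*n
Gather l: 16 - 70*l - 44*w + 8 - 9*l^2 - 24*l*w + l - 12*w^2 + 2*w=-9*l^2 + l*(-24*w - 69) - 12*w^2 - 42*w + 24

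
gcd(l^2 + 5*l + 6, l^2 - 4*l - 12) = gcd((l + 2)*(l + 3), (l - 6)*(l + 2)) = l + 2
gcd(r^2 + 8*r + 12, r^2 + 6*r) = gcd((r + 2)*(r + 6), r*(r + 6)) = r + 6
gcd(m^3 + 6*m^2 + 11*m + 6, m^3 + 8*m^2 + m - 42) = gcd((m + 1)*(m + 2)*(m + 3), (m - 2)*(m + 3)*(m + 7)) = m + 3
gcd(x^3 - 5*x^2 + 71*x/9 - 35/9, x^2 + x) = 1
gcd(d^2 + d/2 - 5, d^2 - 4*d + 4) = d - 2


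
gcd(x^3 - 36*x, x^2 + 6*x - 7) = 1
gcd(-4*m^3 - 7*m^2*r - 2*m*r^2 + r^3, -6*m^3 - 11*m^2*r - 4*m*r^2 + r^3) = m^2 + 2*m*r + r^2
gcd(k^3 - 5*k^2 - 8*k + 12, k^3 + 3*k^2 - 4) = k^2 + k - 2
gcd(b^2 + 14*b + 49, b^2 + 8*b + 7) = b + 7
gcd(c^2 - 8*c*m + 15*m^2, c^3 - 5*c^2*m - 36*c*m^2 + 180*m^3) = c - 5*m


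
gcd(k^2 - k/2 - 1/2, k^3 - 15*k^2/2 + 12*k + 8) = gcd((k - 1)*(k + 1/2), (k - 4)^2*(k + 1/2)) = k + 1/2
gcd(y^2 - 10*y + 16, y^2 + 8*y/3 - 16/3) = 1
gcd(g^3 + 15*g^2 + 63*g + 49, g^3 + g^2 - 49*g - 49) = g^2 + 8*g + 7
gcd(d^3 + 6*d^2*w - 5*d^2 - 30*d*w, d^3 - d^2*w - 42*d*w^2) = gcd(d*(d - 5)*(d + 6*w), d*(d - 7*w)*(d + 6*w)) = d^2 + 6*d*w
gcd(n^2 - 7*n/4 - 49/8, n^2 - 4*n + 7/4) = n - 7/2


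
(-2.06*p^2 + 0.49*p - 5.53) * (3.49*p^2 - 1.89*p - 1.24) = -7.1894*p^4 + 5.6035*p^3 - 17.6714*p^2 + 9.8441*p + 6.8572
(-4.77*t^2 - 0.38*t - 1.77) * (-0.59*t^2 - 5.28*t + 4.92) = 2.8143*t^4 + 25.4098*t^3 - 20.4177*t^2 + 7.476*t - 8.7084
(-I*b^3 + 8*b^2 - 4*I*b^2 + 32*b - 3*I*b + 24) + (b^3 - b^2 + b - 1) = b^3 - I*b^3 + 7*b^2 - 4*I*b^2 + 33*b - 3*I*b + 23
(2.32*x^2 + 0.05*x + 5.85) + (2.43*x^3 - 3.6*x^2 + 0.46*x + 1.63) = 2.43*x^3 - 1.28*x^2 + 0.51*x + 7.48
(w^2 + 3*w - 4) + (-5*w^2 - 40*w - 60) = -4*w^2 - 37*w - 64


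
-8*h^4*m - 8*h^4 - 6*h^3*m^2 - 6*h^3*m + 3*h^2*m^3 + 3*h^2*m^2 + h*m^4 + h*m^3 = (-2*h + m)*(h + m)*(4*h + m)*(h*m + h)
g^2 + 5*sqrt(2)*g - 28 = (g - 2*sqrt(2))*(g + 7*sqrt(2))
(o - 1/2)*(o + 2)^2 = o^3 + 7*o^2/2 + 2*o - 2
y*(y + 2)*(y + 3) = y^3 + 5*y^2 + 6*y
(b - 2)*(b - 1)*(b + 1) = b^3 - 2*b^2 - b + 2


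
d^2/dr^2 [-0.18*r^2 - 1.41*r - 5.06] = -0.360000000000000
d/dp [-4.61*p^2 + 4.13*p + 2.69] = 4.13 - 9.22*p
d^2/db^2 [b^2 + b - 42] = 2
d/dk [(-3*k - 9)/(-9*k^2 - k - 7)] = 3*(9*k^2 + k - (k + 3)*(18*k + 1) + 7)/(9*k^2 + k + 7)^2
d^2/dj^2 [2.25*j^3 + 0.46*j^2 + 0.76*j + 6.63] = 13.5*j + 0.92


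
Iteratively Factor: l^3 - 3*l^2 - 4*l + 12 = (l + 2)*(l^2 - 5*l + 6) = (l - 2)*(l + 2)*(l - 3)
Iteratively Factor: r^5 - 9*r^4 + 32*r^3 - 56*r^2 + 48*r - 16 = (r - 1)*(r^4 - 8*r^3 + 24*r^2 - 32*r + 16) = (r - 2)*(r - 1)*(r^3 - 6*r^2 + 12*r - 8) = (r - 2)^2*(r - 1)*(r^2 - 4*r + 4) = (r - 2)^3*(r - 1)*(r - 2)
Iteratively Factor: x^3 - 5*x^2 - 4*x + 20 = (x + 2)*(x^2 - 7*x + 10) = (x - 5)*(x + 2)*(x - 2)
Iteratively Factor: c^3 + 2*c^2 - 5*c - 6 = (c + 3)*(c^2 - c - 2) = (c + 1)*(c + 3)*(c - 2)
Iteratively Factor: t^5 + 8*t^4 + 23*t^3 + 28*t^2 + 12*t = (t + 2)*(t^4 + 6*t^3 + 11*t^2 + 6*t) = (t + 2)*(t + 3)*(t^3 + 3*t^2 + 2*t) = t*(t + 2)*(t + 3)*(t^2 + 3*t + 2) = t*(t + 2)^2*(t + 3)*(t + 1)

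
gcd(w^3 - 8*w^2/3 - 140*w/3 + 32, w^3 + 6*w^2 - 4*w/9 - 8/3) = w^2 + 16*w/3 - 4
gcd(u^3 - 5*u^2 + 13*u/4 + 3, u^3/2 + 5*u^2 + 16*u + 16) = 1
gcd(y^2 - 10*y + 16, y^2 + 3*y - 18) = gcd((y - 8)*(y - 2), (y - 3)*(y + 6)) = 1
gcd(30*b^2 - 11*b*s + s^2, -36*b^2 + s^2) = -6*b + s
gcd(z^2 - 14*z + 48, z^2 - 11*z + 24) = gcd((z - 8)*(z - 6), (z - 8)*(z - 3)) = z - 8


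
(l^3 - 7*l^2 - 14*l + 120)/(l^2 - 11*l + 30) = l + 4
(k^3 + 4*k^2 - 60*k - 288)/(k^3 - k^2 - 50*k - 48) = (k + 6)/(k + 1)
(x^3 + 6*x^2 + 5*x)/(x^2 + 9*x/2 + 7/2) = 2*x*(x + 5)/(2*x + 7)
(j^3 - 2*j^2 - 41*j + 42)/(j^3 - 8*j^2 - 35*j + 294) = (j - 1)/(j - 7)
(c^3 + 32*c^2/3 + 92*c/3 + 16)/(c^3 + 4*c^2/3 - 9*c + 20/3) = (3*c^2 + 20*c + 12)/(3*c^2 - 8*c + 5)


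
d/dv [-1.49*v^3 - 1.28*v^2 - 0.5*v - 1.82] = -4.47*v^2 - 2.56*v - 0.5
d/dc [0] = 0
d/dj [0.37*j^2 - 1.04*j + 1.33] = 0.74*j - 1.04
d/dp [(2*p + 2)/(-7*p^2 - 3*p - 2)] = 2*(7*p^2 + 14*p + 1)/(49*p^4 + 42*p^3 + 37*p^2 + 12*p + 4)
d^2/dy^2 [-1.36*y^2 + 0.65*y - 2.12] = -2.72000000000000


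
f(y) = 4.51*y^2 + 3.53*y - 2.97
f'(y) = 9.02*y + 3.53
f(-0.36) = -3.66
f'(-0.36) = 0.28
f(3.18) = 53.86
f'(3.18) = 32.21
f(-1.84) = 5.80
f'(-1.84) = -13.07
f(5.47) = 151.28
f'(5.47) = 52.87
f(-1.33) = 0.31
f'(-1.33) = -8.47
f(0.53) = 0.17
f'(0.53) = 8.31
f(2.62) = 37.24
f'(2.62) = 27.16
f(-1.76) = 4.79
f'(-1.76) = -12.35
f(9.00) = 394.11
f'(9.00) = 84.71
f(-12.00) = 604.11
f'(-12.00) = -104.71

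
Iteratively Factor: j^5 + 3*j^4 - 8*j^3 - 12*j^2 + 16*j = (j + 2)*(j^4 + j^3 - 10*j^2 + 8*j) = j*(j + 2)*(j^3 + j^2 - 10*j + 8) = j*(j + 2)*(j + 4)*(j^2 - 3*j + 2) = j*(j - 2)*(j + 2)*(j + 4)*(j - 1)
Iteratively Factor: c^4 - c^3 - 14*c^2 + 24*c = (c - 2)*(c^3 + c^2 - 12*c) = (c - 3)*(c - 2)*(c^2 + 4*c) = (c - 3)*(c - 2)*(c + 4)*(c)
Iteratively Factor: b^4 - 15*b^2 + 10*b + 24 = (b + 1)*(b^3 - b^2 - 14*b + 24) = (b + 1)*(b + 4)*(b^2 - 5*b + 6) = (b - 2)*(b + 1)*(b + 4)*(b - 3)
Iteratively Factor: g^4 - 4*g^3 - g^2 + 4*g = (g - 4)*(g^3 - g) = (g - 4)*(g - 1)*(g^2 + g) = g*(g - 4)*(g - 1)*(g + 1)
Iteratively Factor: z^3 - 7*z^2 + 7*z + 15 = (z - 5)*(z^2 - 2*z - 3) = (z - 5)*(z + 1)*(z - 3)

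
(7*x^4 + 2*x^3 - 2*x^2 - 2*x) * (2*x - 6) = 14*x^5 - 38*x^4 - 16*x^3 + 8*x^2 + 12*x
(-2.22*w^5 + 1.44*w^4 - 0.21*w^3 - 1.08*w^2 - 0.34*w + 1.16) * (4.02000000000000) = -8.9244*w^5 + 5.7888*w^4 - 0.8442*w^3 - 4.3416*w^2 - 1.3668*w + 4.6632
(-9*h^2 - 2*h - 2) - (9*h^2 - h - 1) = -18*h^2 - h - 1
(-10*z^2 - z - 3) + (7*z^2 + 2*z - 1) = -3*z^2 + z - 4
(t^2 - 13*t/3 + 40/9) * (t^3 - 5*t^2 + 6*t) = t^5 - 28*t^4/3 + 289*t^3/9 - 434*t^2/9 + 80*t/3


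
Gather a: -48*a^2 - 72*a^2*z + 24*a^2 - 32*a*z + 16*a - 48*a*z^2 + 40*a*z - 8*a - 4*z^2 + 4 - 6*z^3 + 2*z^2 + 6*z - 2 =a^2*(-72*z - 24) + a*(-48*z^2 + 8*z + 8) - 6*z^3 - 2*z^2 + 6*z + 2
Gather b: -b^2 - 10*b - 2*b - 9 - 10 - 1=-b^2 - 12*b - 20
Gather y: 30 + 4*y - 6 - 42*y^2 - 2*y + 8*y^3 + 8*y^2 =8*y^3 - 34*y^2 + 2*y + 24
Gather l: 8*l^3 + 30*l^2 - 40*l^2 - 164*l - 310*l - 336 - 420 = 8*l^3 - 10*l^2 - 474*l - 756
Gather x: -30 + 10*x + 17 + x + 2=11*x - 11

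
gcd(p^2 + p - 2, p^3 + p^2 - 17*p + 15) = p - 1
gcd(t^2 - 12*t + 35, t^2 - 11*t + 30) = t - 5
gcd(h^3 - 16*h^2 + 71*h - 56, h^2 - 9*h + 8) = h^2 - 9*h + 8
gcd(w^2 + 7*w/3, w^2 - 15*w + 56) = 1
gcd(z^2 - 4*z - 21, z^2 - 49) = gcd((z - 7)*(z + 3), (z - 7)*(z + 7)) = z - 7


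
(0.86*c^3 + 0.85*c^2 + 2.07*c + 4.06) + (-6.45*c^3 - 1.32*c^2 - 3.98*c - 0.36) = -5.59*c^3 - 0.47*c^2 - 1.91*c + 3.7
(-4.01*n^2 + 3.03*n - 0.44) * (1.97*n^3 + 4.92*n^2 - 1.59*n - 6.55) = -7.8997*n^5 - 13.7601*n^4 + 20.4167*n^3 + 19.283*n^2 - 19.1469*n + 2.882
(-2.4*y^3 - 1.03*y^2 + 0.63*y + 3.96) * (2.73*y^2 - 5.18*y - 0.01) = -6.552*y^5 + 9.6201*y^4 + 7.0793*y^3 + 7.5577*y^2 - 20.5191*y - 0.0396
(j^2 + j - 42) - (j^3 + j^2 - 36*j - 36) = -j^3 + 37*j - 6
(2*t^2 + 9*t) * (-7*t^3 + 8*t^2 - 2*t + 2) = -14*t^5 - 47*t^4 + 68*t^3 - 14*t^2 + 18*t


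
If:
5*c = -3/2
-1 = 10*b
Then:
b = -1/10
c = -3/10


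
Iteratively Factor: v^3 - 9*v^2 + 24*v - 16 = (v - 4)*(v^2 - 5*v + 4) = (v - 4)^2*(v - 1)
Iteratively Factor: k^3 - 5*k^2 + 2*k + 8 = (k - 4)*(k^2 - k - 2) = (k - 4)*(k + 1)*(k - 2)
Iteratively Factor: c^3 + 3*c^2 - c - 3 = (c + 1)*(c^2 + 2*c - 3) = (c - 1)*(c + 1)*(c + 3)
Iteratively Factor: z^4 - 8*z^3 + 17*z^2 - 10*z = (z - 5)*(z^3 - 3*z^2 + 2*z) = (z - 5)*(z - 1)*(z^2 - 2*z) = (z - 5)*(z - 2)*(z - 1)*(z)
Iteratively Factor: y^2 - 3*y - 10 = (y - 5)*(y + 2)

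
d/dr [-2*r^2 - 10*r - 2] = -4*r - 10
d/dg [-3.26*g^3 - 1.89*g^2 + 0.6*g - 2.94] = -9.78*g^2 - 3.78*g + 0.6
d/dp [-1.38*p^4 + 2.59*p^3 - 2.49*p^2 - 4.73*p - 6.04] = -5.52*p^3 + 7.77*p^2 - 4.98*p - 4.73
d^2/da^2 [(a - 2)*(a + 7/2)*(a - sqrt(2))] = 6*a - 2*sqrt(2) + 3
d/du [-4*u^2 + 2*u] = 2 - 8*u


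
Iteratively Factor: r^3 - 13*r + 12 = (r + 4)*(r^2 - 4*r + 3) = (r - 3)*(r + 4)*(r - 1)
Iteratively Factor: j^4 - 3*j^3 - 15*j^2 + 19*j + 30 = (j + 1)*(j^3 - 4*j^2 - 11*j + 30) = (j + 1)*(j + 3)*(j^2 - 7*j + 10) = (j - 5)*(j + 1)*(j + 3)*(j - 2)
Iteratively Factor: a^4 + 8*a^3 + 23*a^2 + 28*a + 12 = (a + 2)*(a^3 + 6*a^2 + 11*a + 6) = (a + 2)*(a + 3)*(a^2 + 3*a + 2) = (a + 1)*(a + 2)*(a + 3)*(a + 2)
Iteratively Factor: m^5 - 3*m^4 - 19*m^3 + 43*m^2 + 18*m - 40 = (m + 4)*(m^4 - 7*m^3 + 9*m^2 + 7*m - 10) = (m - 5)*(m + 4)*(m^3 - 2*m^2 - m + 2) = (m - 5)*(m - 1)*(m + 4)*(m^2 - m - 2) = (m - 5)*(m - 2)*(m - 1)*(m + 4)*(m + 1)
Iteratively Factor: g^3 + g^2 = (g)*(g^2 + g) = g^2*(g + 1)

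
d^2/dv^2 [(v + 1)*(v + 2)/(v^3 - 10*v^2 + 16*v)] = 2*(v^6 + 9*v^5 - 126*v^4 + 252*v^3 + 696*v^2 - 960*v + 512)/(v^3*(v^6 - 30*v^5 + 348*v^4 - 1960*v^3 + 5568*v^2 - 7680*v + 4096))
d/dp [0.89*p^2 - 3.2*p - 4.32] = 1.78*p - 3.2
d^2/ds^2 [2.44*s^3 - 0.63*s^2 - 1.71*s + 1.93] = 14.64*s - 1.26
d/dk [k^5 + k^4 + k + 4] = 5*k^4 + 4*k^3 + 1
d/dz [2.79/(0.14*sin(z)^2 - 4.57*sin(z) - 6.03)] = (12.7503 - 0.7812*sin(z))*cos(z)/(-0.14*sin(z)^2 + 4.57*sin(z) + 6.03)^2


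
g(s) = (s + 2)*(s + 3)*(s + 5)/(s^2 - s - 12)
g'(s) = (1 - 2*s)*(s + 2)*(s + 3)*(s + 5)/(s^2 - s - 12)^2 + (s + 2)*(s + 3)/(s^2 - s - 12) + (s + 2)*(s + 5)/(s^2 - s - 12) + (s + 3)*(s + 5)/(s^2 - s - 12)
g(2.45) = -21.39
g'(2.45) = -21.48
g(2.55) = -23.69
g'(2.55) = -24.68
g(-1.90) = -0.05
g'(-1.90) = -0.55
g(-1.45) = -0.36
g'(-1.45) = -0.82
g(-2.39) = 0.16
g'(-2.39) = -0.32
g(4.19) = 299.40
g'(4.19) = -1494.84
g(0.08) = -2.70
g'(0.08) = -2.51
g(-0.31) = -1.84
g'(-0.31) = -1.91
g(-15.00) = -6.84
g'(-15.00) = 0.85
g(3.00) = -40.00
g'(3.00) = -53.00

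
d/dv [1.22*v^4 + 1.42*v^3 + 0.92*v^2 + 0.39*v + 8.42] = 4.88*v^3 + 4.26*v^2 + 1.84*v + 0.39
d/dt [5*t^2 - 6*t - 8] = 10*t - 6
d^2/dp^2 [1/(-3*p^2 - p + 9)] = 2*(9*p^2 + 3*p - (6*p + 1)^2 - 27)/(3*p^2 + p - 9)^3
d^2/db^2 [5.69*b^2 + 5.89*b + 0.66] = 11.3800000000000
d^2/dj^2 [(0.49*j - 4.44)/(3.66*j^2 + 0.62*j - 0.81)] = ((31.8932 - 10.7604*j)*(3.66*j^2 + 0.62*j - 0.81) + (0.49*j - 4.44)*(7.32*j + 0.62)*(14.64*j + 1.24))/(3.66*j^2 + 0.62*j - 0.81)^3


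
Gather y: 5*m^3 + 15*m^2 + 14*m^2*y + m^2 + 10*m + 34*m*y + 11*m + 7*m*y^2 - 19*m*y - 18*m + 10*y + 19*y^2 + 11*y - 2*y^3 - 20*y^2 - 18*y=5*m^3 + 16*m^2 + 3*m - 2*y^3 + y^2*(7*m - 1) + y*(14*m^2 + 15*m + 3)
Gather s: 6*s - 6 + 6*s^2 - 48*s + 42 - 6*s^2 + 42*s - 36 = 0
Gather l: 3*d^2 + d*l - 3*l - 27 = 3*d^2 + l*(d - 3) - 27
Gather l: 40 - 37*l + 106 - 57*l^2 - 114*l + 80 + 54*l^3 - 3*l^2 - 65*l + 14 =54*l^3 - 60*l^2 - 216*l + 240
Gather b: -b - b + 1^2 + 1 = 2 - 2*b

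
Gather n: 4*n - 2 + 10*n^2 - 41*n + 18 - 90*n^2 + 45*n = -80*n^2 + 8*n + 16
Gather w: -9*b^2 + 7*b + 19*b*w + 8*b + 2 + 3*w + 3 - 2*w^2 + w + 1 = -9*b^2 + 15*b - 2*w^2 + w*(19*b + 4) + 6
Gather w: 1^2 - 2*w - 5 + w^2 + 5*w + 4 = w^2 + 3*w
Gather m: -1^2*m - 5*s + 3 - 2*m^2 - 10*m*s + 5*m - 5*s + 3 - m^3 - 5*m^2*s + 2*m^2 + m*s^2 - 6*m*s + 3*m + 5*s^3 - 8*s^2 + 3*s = -m^3 - 5*m^2*s + m*(s^2 - 16*s + 7) + 5*s^3 - 8*s^2 - 7*s + 6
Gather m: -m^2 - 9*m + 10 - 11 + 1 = -m^2 - 9*m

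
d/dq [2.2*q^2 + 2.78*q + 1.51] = 4.4*q + 2.78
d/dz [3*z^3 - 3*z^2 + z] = 9*z^2 - 6*z + 1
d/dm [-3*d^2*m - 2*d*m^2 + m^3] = -3*d^2 - 4*d*m + 3*m^2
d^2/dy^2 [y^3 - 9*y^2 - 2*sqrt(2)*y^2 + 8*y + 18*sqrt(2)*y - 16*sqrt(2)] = 6*y - 18 - 4*sqrt(2)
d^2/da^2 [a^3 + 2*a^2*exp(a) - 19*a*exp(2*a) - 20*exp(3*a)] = 2*a^2*exp(a) - 76*a*exp(2*a) + 8*a*exp(a) + 6*a - 180*exp(3*a) - 76*exp(2*a) + 4*exp(a)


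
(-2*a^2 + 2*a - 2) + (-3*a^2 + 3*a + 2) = -5*a^2 + 5*a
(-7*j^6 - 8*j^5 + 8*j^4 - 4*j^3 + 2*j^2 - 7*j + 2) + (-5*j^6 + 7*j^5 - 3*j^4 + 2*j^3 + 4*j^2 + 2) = -12*j^6 - j^5 + 5*j^4 - 2*j^3 + 6*j^2 - 7*j + 4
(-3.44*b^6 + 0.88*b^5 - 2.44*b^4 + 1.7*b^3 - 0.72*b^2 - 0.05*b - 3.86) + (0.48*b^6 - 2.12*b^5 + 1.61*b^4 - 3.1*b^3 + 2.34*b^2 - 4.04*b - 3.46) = -2.96*b^6 - 1.24*b^5 - 0.83*b^4 - 1.4*b^3 + 1.62*b^2 - 4.09*b - 7.32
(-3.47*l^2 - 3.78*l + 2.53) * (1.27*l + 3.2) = -4.4069*l^3 - 15.9046*l^2 - 8.8829*l + 8.096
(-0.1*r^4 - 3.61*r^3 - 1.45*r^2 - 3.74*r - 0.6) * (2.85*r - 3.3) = -0.285*r^5 - 9.9585*r^4 + 7.7805*r^3 - 5.874*r^2 + 10.632*r + 1.98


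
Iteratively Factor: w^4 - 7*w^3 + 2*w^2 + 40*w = (w)*(w^3 - 7*w^2 + 2*w + 40) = w*(w + 2)*(w^2 - 9*w + 20) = w*(w - 4)*(w + 2)*(w - 5)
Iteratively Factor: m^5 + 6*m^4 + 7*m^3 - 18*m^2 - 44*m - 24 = (m + 2)*(m^4 + 4*m^3 - m^2 - 16*m - 12) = (m - 2)*(m + 2)*(m^3 + 6*m^2 + 11*m + 6) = (m - 2)*(m + 2)*(m + 3)*(m^2 + 3*m + 2) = (m - 2)*(m + 1)*(m + 2)*(m + 3)*(m + 2)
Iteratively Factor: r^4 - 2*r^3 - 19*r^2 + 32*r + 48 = (r - 4)*(r^3 + 2*r^2 - 11*r - 12) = (r - 4)*(r - 3)*(r^2 + 5*r + 4) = (r - 4)*(r - 3)*(r + 1)*(r + 4)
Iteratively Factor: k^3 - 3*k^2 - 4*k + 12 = (k - 2)*(k^2 - k - 6) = (k - 2)*(k + 2)*(k - 3)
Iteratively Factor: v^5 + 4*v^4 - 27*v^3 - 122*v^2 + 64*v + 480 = (v + 4)*(v^4 - 27*v^2 - 14*v + 120) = (v - 2)*(v + 4)*(v^3 + 2*v^2 - 23*v - 60) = (v - 2)*(v + 4)^2*(v^2 - 2*v - 15) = (v - 5)*(v - 2)*(v + 4)^2*(v + 3)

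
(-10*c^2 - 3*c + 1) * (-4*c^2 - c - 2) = 40*c^4 + 22*c^3 + 19*c^2 + 5*c - 2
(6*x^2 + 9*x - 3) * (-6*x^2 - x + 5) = -36*x^4 - 60*x^3 + 39*x^2 + 48*x - 15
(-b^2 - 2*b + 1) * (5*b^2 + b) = -5*b^4 - 11*b^3 + 3*b^2 + b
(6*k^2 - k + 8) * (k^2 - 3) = 6*k^4 - k^3 - 10*k^2 + 3*k - 24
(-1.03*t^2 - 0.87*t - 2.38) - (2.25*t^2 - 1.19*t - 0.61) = -3.28*t^2 + 0.32*t - 1.77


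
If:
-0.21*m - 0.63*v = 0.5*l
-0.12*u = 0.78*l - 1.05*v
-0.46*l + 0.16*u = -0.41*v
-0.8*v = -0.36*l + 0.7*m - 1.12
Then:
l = -0.36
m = 1.76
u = -0.27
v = -0.30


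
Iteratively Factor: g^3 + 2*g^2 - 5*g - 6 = (g + 3)*(g^2 - g - 2) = (g - 2)*(g + 3)*(g + 1)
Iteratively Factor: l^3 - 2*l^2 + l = (l - 1)*(l^2 - l) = (l - 1)^2*(l)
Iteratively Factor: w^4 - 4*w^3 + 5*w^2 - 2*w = (w)*(w^3 - 4*w^2 + 5*w - 2) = w*(w - 1)*(w^2 - 3*w + 2) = w*(w - 2)*(w - 1)*(w - 1)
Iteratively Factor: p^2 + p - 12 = (p + 4)*(p - 3)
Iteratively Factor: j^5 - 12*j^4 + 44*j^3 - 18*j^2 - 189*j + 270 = (j - 3)*(j^4 - 9*j^3 + 17*j^2 + 33*j - 90) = (j - 3)^2*(j^3 - 6*j^2 - j + 30) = (j - 5)*(j - 3)^2*(j^2 - j - 6) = (j - 5)*(j - 3)^3*(j + 2)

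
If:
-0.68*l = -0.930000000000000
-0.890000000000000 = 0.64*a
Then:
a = -1.39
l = 1.37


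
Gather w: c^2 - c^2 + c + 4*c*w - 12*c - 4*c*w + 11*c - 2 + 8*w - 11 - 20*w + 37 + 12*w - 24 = 0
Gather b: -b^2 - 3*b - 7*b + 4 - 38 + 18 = -b^2 - 10*b - 16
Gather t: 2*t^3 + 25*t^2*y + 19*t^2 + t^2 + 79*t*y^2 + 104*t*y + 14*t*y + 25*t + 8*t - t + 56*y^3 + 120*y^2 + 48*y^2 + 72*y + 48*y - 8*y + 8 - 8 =2*t^3 + t^2*(25*y + 20) + t*(79*y^2 + 118*y + 32) + 56*y^3 + 168*y^2 + 112*y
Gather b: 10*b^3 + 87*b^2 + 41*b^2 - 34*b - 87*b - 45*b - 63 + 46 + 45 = 10*b^3 + 128*b^2 - 166*b + 28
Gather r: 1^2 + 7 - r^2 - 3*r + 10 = -r^2 - 3*r + 18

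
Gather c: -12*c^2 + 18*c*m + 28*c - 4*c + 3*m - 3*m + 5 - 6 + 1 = -12*c^2 + c*(18*m + 24)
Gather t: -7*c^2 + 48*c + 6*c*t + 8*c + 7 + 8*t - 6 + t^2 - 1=-7*c^2 + 56*c + t^2 + t*(6*c + 8)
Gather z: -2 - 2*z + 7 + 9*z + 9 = 7*z + 14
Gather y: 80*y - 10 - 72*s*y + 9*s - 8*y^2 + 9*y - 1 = 9*s - 8*y^2 + y*(89 - 72*s) - 11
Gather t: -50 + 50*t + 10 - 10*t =40*t - 40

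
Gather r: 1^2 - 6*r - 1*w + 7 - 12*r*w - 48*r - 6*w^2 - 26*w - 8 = r*(-12*w - 54) - 6*w^2 - 27*w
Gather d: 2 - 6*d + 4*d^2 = 4*d^2 - 6*d + 2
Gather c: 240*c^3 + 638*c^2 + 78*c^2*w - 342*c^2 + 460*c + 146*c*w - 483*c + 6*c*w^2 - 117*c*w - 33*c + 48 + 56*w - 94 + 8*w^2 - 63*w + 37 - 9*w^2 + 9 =240*c^3 + c^2*(78*w + 296) + c*(6*w^2 + 29*w - 56) - w^2 - 7*w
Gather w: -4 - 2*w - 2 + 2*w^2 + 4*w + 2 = 2*w^2 + 2*w - 4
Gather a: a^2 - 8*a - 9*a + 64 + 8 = a^2 - 17*a + 72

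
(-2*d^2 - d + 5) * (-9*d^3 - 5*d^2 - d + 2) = 18*d^5 + 19*d^4 - 38*d^3 - 28*d^2 - 7*d + 10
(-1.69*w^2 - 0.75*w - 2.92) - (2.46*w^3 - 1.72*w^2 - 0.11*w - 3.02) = -2.46*w^3 + 0.03*w^2 - 0.64*w + 0.1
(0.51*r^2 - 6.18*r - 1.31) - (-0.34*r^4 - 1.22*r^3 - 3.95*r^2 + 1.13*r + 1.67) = 0.34*r^4 + 1.22*r^3 + 4.46*r^2 - 7.31*r - 2.98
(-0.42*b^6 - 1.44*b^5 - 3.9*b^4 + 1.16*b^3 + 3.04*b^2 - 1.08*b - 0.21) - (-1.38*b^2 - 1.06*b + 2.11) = -0.42*b^6 - 1.44*b^5 - 3.9*b^4 + 1.16*b^3 + 4.42*b^2 - 0.02*b - 2.32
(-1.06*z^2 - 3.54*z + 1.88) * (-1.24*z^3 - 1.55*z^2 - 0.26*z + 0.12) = 1.3144*z^5 + 6.0326*z^4 + 3.4314*z^3 - 2.1208*z^2 - 0.9136*z + 0.2256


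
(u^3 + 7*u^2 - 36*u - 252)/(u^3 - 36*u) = (u + 7)/u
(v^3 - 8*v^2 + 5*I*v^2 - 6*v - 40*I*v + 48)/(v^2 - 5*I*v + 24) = (v^2 + 2*v*(-4 + I) - 16*I)/(v - 8*I)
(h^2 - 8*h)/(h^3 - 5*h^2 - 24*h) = 1/(h + 3)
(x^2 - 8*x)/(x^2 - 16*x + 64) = x/(x - 8)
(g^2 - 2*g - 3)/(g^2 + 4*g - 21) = (g + 1)/(g + 7)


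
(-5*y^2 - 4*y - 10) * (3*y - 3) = -15*y^3 + 3*y^2 - 18*y + 30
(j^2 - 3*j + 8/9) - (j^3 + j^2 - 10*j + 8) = -j^3 + 7*j - 64/9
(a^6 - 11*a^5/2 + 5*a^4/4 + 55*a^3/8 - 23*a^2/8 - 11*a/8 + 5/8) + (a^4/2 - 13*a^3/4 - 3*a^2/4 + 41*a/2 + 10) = a^6 - 11*a^5/2 + 7*a^4/4 + 29*a^3/8 - 29*a^2/8 + 153*a/8 + 85/8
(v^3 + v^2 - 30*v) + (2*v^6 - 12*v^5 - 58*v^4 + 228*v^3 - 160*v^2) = 2*v^6 - 12*v^5 - 58*v^4 + 229*v^3 - 159*v^2 - 30*v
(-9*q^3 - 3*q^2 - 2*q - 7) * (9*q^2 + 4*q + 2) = -81*q^5 - 63*q^4 - 48*q^3 - 77*q^2 - 32*q - 14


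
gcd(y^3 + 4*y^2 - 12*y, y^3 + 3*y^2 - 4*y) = y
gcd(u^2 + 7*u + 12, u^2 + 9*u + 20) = u + 4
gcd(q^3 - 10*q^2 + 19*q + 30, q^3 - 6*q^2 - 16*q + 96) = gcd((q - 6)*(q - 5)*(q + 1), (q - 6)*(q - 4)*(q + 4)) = q - 6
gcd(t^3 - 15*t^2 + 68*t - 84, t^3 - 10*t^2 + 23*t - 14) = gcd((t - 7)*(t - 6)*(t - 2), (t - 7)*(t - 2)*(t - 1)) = t^2 - 9*t + 14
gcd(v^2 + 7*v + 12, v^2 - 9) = v + 3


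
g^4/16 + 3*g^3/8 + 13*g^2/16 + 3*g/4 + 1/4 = (g/4 + 1/4)*(g/4 + 1/2)*(g + 1)*(g + 2)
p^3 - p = p*(p - 1)*(p + 1)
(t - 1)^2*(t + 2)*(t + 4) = t^4 + 4*t^3 - 3*t^2 - 10*t + 8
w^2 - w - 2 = (w - 2)*(w + 1)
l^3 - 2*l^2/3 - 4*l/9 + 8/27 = (l - 2/3)^2*(l + 2/3)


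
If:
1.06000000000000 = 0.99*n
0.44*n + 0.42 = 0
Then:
No Solution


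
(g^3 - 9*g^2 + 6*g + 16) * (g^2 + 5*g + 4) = g^5 - 4*g^4 - 35*g^3 + 10*g^2 + 104*g + 64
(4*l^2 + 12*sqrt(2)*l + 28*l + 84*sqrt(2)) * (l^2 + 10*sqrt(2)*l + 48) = 4*l^4 + 28*l^3 + 52*sqrt(2)*l^3 + 432*l^2 + 364*sqrt(2)*l^2 + 576*sqrt(2)*l + 3024*l + 4032*sqrt(2)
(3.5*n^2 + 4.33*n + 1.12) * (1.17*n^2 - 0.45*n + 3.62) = 4.095*n^4 + 3.4911*n^3 + 12.0319*n^2 + 15.1706*n + 4.0544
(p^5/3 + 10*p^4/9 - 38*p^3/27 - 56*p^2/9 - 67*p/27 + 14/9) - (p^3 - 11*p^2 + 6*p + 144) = p^5/3 + 10*p^4/9 - 65*p^3/27 + 43*p^2/9 - 229*p/27 - 1282/9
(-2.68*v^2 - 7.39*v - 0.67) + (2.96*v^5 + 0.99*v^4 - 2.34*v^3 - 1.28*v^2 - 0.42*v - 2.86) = 2.96*v^5 + 0.99*v^4 - 2.34*v^3 - 3.96*v^2 - 7.81*v - 3.53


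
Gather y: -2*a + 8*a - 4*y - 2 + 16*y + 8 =6*a + 12*y + 6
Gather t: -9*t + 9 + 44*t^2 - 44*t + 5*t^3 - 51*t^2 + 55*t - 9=5*t^3 - 7*t^2 + 2*t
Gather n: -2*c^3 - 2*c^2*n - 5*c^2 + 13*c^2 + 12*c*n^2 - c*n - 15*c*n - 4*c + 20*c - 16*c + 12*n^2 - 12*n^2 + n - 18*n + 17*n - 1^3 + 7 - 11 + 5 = -2*c^3 + 8*c^2 + 12*c*n^2 + n*(-2*c^2 - 16*c)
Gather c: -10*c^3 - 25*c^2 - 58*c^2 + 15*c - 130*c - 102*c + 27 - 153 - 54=-10*c^3 - 83*c^2 - 217*c - 180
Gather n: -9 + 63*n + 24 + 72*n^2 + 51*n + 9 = 72*n^2 + 114*n + 24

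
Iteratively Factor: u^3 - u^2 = (u)*(u^2 - u) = u^2*(u - 1)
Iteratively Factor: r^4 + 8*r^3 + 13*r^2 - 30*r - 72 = (r + 4)*(r^3 + 4*r^2 - 3*r - 18) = (r + 3)*(r + 4)*(r^2 + r - 6) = (r + 3)^2*(r + 4)*(r - 2)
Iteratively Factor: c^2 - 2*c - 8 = (c - 4)*(c + 2)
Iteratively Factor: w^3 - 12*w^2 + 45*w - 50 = (w - 5)*(w^2 - 7*w + 10) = (w - 5)*(w - 2)*(w - 5)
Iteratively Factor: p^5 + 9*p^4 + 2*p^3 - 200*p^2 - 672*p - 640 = (p + 4)*(p^4 + 5*p^3 - 18*p^2 - 128*p - 160) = (p + 2)*(p + 4)*(p^3 + 3*p^2 - 24*p - 80) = (p + 2)*(p + 4)^2*(p^2 - p - 20) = (p + 2)*(p + 4)^3*(p - 5)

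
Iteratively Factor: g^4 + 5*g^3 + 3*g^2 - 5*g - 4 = (g - 1)*(g^3 + 6*g^2 + 9*g + 4) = (g - 1)*(g + 1)*(g^2 + 5*g + 4) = (g - 1)*(g + 1)^2*(g + 4)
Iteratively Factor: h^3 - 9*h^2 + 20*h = (h - 4)*(h^2 - 5*h) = (h - 5)*(h - 4)*(h)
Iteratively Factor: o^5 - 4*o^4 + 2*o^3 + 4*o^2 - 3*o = (o)*(o^4 - 4*o^3 + 2*o^2 + 4*o - 3) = o*(o - 1)*(o^3 - 3*o^2 - o + 3) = o*(o - 3)*(o - 1)*(o^2 - 1) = o*(o - 3)*(o - 1)*(o + 1)*(o - 1)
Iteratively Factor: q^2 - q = (q)*(q - 1)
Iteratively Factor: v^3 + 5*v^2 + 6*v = (v + 3)*(v^2 + 2*v) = v*(v + 3)*(v + 2)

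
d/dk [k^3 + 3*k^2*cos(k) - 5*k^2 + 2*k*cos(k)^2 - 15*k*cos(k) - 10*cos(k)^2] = -3*k^2*sin(k) + 3*k^2 + 15*k*sin(k) - 2*k*sin(2*k) + 6*k*cos(k) - 10*k + 10*sin(2*k) - 15*cos(k) + cos(2*k) + 1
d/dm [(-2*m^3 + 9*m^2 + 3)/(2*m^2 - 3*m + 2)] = (-4*m^4 + 12*m^3 - 39*m^2 + 24*m + 9)/(4*m^4 - 12*m^3 + 17*m^2 - 12*m + 4)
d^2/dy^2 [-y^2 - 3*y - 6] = -2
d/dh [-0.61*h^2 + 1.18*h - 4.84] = 1.18 - 1.22*h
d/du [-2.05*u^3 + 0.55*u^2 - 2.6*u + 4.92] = -6.15*u^2 + 1.1*u - 2.6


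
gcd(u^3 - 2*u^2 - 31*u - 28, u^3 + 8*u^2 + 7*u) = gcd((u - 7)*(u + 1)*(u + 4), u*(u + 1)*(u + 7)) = u + 1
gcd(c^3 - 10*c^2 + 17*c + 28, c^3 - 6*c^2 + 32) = c - 4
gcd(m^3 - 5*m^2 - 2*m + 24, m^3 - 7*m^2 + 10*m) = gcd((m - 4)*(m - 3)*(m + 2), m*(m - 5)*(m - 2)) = 1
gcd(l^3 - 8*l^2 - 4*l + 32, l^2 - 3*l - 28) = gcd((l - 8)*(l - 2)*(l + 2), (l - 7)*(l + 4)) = 1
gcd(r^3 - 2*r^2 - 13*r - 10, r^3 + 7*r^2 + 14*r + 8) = r^2 + 3*r + 2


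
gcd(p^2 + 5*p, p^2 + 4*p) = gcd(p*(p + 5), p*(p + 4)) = p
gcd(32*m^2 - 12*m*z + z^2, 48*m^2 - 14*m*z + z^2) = -8*m + z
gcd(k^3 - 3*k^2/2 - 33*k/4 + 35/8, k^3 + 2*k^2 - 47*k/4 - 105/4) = k^2 - k - 35/4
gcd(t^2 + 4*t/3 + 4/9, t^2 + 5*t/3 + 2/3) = t + 2/3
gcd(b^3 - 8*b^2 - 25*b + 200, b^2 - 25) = b^2 - 25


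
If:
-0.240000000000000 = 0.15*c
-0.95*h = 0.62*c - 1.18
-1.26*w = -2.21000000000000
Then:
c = -1.60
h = 2.29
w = 1.75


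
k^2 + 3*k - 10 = (k - 2)*(k + 5)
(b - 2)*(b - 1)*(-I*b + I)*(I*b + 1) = b^4 - 4*b^3 - I*b^3 + 5*b^2 + 4*I*b^2 - 2*b - 5*I*b + 2*I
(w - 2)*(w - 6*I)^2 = w^3 - 2*w^2 - 12*I*w^2 - 36*w + 24*I*w + 72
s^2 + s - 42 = (s - 6)*(s + 7)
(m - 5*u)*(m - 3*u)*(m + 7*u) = m^3 - m^2*u - 41*m*u^2 + 105*u^3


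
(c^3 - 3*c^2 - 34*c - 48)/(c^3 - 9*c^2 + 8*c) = (c^2 + 5*c + 6)/(c*(c - 1))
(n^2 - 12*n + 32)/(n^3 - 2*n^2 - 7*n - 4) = (n - 8)/(n^2 + 2*n + 1)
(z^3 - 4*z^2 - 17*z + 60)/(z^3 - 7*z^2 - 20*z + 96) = (z - 5)/(z - 8)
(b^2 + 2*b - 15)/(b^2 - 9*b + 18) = (b + 5)/(b - 6)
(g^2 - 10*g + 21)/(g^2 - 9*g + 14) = (g - 3)/(g - 2)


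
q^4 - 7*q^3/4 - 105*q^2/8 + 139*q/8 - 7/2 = (q - 4)*(q - 1)*(q - 1/4)*(q + 7/2)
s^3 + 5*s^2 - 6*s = s*(s - 1)*(s + 6)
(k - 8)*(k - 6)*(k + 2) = k^3 - 12*k^2 + 20*k + 96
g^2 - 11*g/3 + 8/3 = (g - 8/3)*(g - 1)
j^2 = j^2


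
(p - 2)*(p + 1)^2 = p^3 - 3*p - 2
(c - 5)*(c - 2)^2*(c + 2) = c^4 - 7*c^3 + 6*c^2 + 28*c - 40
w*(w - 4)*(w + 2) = w^3 - 2*w^2 - 8*w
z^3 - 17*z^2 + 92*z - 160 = (z - 8)*(z - 5)*(z - 4)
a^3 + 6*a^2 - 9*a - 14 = (a - 2)*(a + 1)*(a + 7)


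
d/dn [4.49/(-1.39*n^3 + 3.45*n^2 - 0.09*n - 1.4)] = (18.7233*n^2 - 30.981*n + 0.4041)/(1.39*n^3 - 3.45*n^2 + 0.09*n + 1.4)^2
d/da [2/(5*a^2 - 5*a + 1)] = 10*(1 - 2*a)/(5*a^2 - 5*a + 1)^2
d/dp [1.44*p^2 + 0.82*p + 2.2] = 2.88*p + 0.82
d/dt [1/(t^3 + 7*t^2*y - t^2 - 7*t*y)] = (-3*t^2 - 14*t*y + 2*t + 7*y)/(t^2*(t^2 + 7*t*y - t - 7*y)^2)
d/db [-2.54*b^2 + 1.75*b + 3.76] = 1.75 - 5.08*b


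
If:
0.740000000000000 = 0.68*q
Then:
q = 1.09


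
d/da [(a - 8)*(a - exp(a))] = a + (1 - exp(a))*(a - 8) - exp(a)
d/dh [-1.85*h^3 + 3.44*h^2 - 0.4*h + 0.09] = -5.55*h^2 + 6.88*h - 0.4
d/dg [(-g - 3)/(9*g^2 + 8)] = (-9*g^2 + 18*g*(g + 3) - 8)/(9*g^2 + 8)^2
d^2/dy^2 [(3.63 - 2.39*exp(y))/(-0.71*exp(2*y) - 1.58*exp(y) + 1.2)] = (1.204799*exp(4*y) - 10.000634*exp(3*y) + 0.00127799999999922*exp(2*y) - 16.901532*exp(y) - 3.44088)*exp(y)/(0.357911*exp(6*y) + 2.389434*exp(5*y) + 3.502572*exp(4*y) - 4.132648*exp(3*y) - 5.91984*exp(2*y) + 6.8256*exp(y) - 1.728)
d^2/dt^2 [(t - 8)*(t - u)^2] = 6*t - 4*u - 16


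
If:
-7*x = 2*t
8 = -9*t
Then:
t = -8/9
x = 16/63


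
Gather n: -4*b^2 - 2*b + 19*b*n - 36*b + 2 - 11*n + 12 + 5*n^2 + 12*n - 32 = -4*b^2 - 38*b + 5*n^2 + n*(19*b + 1) - 18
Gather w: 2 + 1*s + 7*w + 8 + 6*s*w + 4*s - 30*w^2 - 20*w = 5*s - 30*w^2 + w*(6*s - 13) + 10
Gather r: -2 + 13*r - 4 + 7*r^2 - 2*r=7*r^2 + 11*r - 6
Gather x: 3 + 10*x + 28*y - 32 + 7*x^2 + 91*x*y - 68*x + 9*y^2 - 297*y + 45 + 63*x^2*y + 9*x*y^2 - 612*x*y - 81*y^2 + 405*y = x^2*(63*y + 7) + x*(9*y^2 - 521*y - 58) - 72*y^2 + 136*y + 16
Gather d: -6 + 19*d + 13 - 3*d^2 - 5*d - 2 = -3*d^2 + 14*d + 5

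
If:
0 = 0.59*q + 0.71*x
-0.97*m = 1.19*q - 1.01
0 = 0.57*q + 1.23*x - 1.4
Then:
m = 4.84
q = -3.10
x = 2.57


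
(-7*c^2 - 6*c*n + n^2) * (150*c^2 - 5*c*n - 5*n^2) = -1050*c^4 - 865*c^3*n + 215*c^2*n^2 + 25*c*n^3 - 5*n^4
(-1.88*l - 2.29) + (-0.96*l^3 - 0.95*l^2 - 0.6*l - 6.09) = -0.96*l^3 - 0.95*l^2 - 2.48*l - 8.38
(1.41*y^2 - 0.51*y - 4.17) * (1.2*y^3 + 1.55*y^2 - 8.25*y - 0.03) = 1.692*y^5 + 1.5735*y^4 - 17.427*y^3 - 2.2983*y^2 + 34.4178*y + 0.1251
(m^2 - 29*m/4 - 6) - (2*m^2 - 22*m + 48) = -m^2 + 59*m/4 - 54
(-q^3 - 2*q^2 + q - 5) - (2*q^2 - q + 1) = -q^3 - 4*q^2 + 2*q - 6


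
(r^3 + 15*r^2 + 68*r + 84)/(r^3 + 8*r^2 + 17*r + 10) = (r^2 + 13*r + 42)/(r^2 + 6*r + 5)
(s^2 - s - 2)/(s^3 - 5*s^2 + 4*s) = (s^2 - s - 2)/(s*(s^2 - 5*s + 4))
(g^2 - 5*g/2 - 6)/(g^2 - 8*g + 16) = (g + 3/2)/(g - 4)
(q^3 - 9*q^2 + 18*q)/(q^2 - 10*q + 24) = q*(q - 3)/(q - 4)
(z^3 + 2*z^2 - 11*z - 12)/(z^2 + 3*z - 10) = (z^3 + 2*z^2 - 11*z - 12)/(z^2 + 3*z - 10)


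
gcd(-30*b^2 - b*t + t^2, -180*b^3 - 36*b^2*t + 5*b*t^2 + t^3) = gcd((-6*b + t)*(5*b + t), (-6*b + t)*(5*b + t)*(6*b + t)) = -30*b^2 - b*t + t^2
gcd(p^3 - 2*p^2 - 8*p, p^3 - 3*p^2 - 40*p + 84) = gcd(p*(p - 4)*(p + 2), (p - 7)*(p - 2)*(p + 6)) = 1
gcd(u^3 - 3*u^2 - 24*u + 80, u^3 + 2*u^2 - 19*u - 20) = u^2 + u - 20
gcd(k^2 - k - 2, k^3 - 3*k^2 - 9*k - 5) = k + 1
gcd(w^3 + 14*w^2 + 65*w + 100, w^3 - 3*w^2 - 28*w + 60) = w + 5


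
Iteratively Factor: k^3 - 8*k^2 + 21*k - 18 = (k - 3)*(k^2 - 5*k + 6) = (k - 3)*(k - 2)*(k - 3)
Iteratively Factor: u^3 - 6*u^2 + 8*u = (u - 4)*(u^2 - 2*u) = u*(u - 4)*(u - 2)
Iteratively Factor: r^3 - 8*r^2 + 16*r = (r - 4)*(r^2 - 4*r) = (r - 4)^2*(r)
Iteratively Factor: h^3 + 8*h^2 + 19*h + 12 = (h + 4)*(h^2 + 4*h + 3) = (h + 1)*(h + 4)*(h + 3)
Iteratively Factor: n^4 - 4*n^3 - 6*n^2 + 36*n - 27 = (n + 3)*(n^3 - 7*n^2 + 15*n - 9) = (n - 3)*(n + 3)*(n^2 - 4*n + 3) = (n - 3)*(n - 1)*(n + 3)*(n - 3)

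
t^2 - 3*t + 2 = (t - 2)*(t - 1)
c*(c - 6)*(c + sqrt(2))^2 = c^4 - 6*c^3 + 2*sqrt(2)*c^3 - 12*sqrt(2)*c^2 + 2*c^2 - 12*c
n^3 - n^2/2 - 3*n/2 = n*(n - 3/2)*(n + 1)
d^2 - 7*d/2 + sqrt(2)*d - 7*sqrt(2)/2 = (d - 7/2)*(d + sqrt(2))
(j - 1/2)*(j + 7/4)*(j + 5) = j^3 + 25*j^2/4 + 43*j/8 - 35/8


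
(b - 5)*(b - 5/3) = b^2 - 20*b/3 + 25/3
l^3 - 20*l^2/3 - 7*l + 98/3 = (l - 7)*(l - 2)*(l + 7/3)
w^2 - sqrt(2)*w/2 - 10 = (w - 5*sqrt(2)/2)*(w + 2*sqrt(2))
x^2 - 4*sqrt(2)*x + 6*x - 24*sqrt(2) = (x + 6)*(x - 4*sqrt(2))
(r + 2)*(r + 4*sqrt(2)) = r^2 + 2*r + 4*sqrt(2)*r + 8*sqrt(2)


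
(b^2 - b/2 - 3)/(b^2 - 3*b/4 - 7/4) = 2*(-2*b^2 + b + 6)/(-4*b^2 + 3*b + 7)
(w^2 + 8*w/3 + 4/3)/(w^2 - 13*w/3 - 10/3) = (w + 2)/(w - 5)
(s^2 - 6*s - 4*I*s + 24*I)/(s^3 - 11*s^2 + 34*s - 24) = (s - 4*I)/(s^2 - 5*s + 4)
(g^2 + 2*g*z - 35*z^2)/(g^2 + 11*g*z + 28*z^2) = (g - 5*z)/(g + 4*z)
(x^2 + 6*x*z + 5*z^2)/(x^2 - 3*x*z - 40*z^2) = (x + z)/(x - 8*z)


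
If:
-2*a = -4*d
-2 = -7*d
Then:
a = 4/7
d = 2/7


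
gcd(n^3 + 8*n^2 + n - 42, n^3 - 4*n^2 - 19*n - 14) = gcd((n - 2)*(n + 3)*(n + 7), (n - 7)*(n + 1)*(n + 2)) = 1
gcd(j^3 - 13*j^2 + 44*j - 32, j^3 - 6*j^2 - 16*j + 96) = j - 4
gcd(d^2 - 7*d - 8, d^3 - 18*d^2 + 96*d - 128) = d - 8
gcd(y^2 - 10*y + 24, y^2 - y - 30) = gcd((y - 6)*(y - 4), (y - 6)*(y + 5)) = y - 6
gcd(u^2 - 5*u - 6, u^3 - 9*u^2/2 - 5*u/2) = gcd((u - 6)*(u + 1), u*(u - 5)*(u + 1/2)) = 1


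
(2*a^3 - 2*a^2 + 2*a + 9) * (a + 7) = 2*a^4 + 12*a^3 - 12*a^2 + 23*a + 63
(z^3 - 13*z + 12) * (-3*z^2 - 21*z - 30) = -3*z^5 - 21*z^4 + 9*z^3 + 237*z^2 + 138*z - 360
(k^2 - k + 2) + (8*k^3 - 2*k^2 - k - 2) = 8*k^3 - k^2 - 2*k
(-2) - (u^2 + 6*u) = -u^2 - 6*u - 2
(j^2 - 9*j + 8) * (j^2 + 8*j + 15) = j^4 - j^3 - 49*j^2 - 71*j + 120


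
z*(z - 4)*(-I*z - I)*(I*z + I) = z^4 - 2*z^3 - 7*z^2 - 4*z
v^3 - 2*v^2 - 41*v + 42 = (v - 7)*(v - 1)*(v + 6)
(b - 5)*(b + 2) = b^2 - 3*b - 10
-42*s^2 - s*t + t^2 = (-7*s + t)*(6*s + t)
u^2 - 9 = (u - 3)*(u + 3)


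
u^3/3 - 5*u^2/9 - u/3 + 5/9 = (u/3 + 1/3)*(u - 5/3)*(u - 1)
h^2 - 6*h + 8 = (h - 4)*(h - 2)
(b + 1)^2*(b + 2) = b^3 + 4*b^2 + 5*b + 2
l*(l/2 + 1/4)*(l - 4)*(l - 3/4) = l^4/2 - 17*l^3/8 + 5*l^2/16 + 3*l/4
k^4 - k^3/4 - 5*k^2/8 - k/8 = k*(k - 1)*(k + 1/4)*(k + 1/2)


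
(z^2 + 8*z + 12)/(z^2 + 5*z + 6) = (z + 6)/(z + 3)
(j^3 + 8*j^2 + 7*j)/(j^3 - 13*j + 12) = j*(j^2 + 8*j + 7)/(j^3 - 13*j + 12)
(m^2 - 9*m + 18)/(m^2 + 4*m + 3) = (m^2 - 9*m + 18)/(m^2 + 4*m + 3)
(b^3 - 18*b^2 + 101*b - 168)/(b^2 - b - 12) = (-b^3 + 18*b^2 - 101*b + 168)/(-b^2 + b + 12)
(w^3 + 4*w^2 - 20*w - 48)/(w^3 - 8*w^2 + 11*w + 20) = (w^2 + 8*w + 12)/(w^2 - 4*w - 5)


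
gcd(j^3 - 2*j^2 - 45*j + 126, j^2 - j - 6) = j - 3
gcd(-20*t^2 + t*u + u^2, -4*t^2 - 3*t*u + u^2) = 4*t - u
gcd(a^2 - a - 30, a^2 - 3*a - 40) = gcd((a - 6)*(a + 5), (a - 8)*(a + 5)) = a + 5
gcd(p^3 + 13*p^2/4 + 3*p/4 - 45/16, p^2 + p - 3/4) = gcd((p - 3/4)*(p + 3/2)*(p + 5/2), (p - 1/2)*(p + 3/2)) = p + 3/2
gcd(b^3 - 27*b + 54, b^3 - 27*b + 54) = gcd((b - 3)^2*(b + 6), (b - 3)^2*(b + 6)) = b^3 - 27*b + 54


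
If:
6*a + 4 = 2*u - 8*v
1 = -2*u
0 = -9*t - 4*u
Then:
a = -4*v/3 - 5/6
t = 2/9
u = -1/2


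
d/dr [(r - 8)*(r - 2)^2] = 3*(r - 6)*(r - 2)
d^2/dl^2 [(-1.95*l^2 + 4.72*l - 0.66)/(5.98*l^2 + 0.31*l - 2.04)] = (344.807996*l^3 - 284.341824*l^2 + 338.140296*l - 26.49018)/(213.847192*l^6 + 33.257172*l^5 - 217.129614*l^4 - 22.660721*l^3 + 74.070972*l^2 + 3.870288*l - 8.489664)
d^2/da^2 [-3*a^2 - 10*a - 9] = -6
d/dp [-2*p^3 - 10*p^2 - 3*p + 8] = -6*p^2 - 20*p - 3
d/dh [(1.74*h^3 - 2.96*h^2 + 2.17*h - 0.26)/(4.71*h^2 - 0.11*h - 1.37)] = (8.1954*h^4 - 0.3828*h^3 - 17.0465*h^2 + 10.5596*h - 3.0015)/(22.1841*h^4 - 1.0362*h^3 - 12.8933*h^2 + 0.3014*h + 1.8769)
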